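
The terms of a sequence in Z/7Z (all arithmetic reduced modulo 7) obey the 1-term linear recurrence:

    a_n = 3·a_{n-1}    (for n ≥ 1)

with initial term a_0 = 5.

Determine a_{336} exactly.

a_1 = 3·5 = 1
a_2 = 3·1 = 3
a_3 = 3·3 = 2
a_4 = 3·2 = 6
a_5 = 3·6 = 4
a_6 = 3·4 = 5
(a_6) = (5) = (a_0), so the sequence has period 6.
336 ≡ 0 (mod 6), hence a_336 = a_0 = 5.

5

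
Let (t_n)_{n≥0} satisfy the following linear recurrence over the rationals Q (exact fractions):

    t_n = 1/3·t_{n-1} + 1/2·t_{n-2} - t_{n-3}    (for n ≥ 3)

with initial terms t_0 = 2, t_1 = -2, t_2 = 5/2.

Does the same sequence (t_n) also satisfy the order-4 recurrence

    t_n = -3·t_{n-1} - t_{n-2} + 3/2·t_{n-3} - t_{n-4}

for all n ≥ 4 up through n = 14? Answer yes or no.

Terms t_0..t_14: 2, -2, 5/2, -13/6, 91/36, -74/27, 1631/648, -5947/1944, 34753/11664, -26711/8748, 741365/209952, -2096893/629856, 14017651/3779136, -1402753/354294, 262847111/68024448
n=4: candidate gives -1, actual t_4 = 91/36 ✗

no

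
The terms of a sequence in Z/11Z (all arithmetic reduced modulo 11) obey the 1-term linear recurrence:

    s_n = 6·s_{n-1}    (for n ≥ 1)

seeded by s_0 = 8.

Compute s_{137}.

s_1 = 6·8 = 4
s_2 = 6·4 = 2
s_3 = 6·2 = 1
s_4 = 6·1 = 6
s_5 = 6·6 = 3
s_6 = 6·3 = 7
s_7 = 6·7 = 9
s_8 = 6·9 = 10
s_9 = 6·10 = 5
s_10 = 6·5 = 8
(s_10) = (8) = (s_0), so the sequence has period 10.
137 ≡ 7 (mod 10), hence s_137 = s_7 = 9.

9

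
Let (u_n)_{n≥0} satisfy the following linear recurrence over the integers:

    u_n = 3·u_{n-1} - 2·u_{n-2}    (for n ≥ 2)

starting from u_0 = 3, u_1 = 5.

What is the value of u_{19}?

1048577

u_2 = 3·5 + -2·3 = 9
u_3 = 3·9 + -2·5 = 17
u_4 = 3·17 + -2·9 = 33
u_5 = 3·33 + -2·17 = 65
u_6 = 3·65 + -2·33 = 129
u_7 = 3·129 + -2·65 = 257
u_8 = 3·257 + -2·129 = 513
u_9 = 3·513 + -2·257 = 1025
u_10 = 3·1025 + -2·513 = 2049
u_11 = 3·2049 + -2·1025 = 4097
u_12 = 3·4097 + -2·2049 = 8193
u_13 = 3·8193 + -2·4097 = 16385
u_14 = 3·16385 + -2·8193 = 32769
u_15 = 3·32769 + -2·16385 = 65537
u_16 = 3·65537 + -2·32769 = 131073
u_17 = 3·131073 + -2·65537 = 262145
u_18 = 3·262145 + -2·131073 = 524289
u_19 = 3·524289 + -2·262145 = 1048577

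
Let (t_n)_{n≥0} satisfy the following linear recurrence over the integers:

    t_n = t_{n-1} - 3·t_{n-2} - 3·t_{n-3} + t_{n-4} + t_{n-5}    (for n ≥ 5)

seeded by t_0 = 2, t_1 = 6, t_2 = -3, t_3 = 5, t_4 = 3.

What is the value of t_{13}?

-1350

t_5 = 1·3 + -3·5 + -3·-3 + 1·6 + 1·2 = 5
t_6 = 1·5 + -3·3 + -3·5 + 1·-3 + 1·6 = -16
t_7 = 1·-16 + -3·5 + -3·3 + 1·5 + 1·-3 = -38
t_8 = 1·-38 + -3·-16 + -3·5 + 1·3 + 1·5 = 3
t_9 = 1·3 + -3·-38 + -3·-16 + 1·5 + 1·3 = 173
t_10 = 1·173 + -3·3 + -3·-38 + 1·-16 + 1·5 = 267
t_11 = 1·267 + -3·173 + -3·3 + 1·-38 + 1·-16 = -315
t_12 = 1·-315 + -3·267 + -3·173 + 1·3 + 1·-38 = -1670
t_13 = 1·-1670 + -3·-315 + -3·267 + 1·173 + 1·3 = -1350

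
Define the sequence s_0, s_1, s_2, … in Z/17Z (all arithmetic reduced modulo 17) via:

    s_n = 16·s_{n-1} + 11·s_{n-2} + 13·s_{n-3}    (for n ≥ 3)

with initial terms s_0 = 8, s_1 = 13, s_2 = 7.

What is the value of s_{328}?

6

s_3 = 16·7 + 11·13 + 13·8 = 2
s_4 = 16·2 + 11·7 + 13·13 = 6
s_5 = 16·6 + 11·2 + 13·7 = 5
s_6 = 16·5 + 11·6 + 13·2 = 2
s_7 = 16·2 + 11·5 + 13·6 = 12
s_8 = 16·12 + 11·2 + 13·5 = 7
s_9 = 16·7 + 11·12 + 13·2 = 15
s_10 = 16·15 + 11·7 + 13·12 = 14
s_11 = 16·14 + 11·15 + 13·7 = 4
s_12 = 16·4 + 11·14 + 13·15 = 5
s_13 = 16·5 + 11·4 + 13·14 = 0
s_14 = 16·0 + 11·5 + 13·4 = 5
s_15 = 16·5 + 11·0 + 13·5 = 9
s_16 = 16·9 + 11·5 + 13·0 = 12
s_17 = 16·12 + 11·9 + 13·5 = 16
s_18 = 16·16 + 11·12 + 13·9 = 12
s_19 = 16·12 + 11·16 + 13·12 = 14
s_20 = 16·14 + 11·12 + 13·16 = 3
s_21 = 16·3 + 11·14 + 13·12 = 1
s_22 = 16·1 + 11·3 + 13·14 = 10
s_23 = 16·10 + 11·1 + 13·3 = 6
s_24 = 16·6 + 11·10 + 13·1 = 15
s_25 = 16·15 + 11·6 + 13·10 = 11
s_26 = 16·11 + 11·15 + 13·6 = 11
s_27 = 16·11 + 11·11 + 13·15 = 16
s_28 = 16·16 + 11·11 + 13·11 = 10
s_29 = 16·10 + 11·16 + 13·11 = 3
s_30 = 16·3 + 11·10 + 13·16 = 9
s_31 = 16·9 + 11·3 + 13·10 = 1
s_32 = 16·1 + 11·9 + 13·3 = 1
s_33 = 16·1 + 11·1 + 13·9 = 8
s_34 = 16·8 + 11·1 + 13·1 = 16
s_35 = 16·16 + 11·8 + 13·1 = 0
s_36 = 16·0 + 11·16 + 13·8 = 8
s_37 = 16·8 + 11·0 + 13·16 = 13
s_38 = 16·13 + 11·8 + 13·0 = 7
(s_36, s_37, s_38) = (8, 13, 7) = (s_0, s_1, s_2), so the sequence has period 36.
328 ≡ 4 (mod 36), hence s_328 = s_4 = 6.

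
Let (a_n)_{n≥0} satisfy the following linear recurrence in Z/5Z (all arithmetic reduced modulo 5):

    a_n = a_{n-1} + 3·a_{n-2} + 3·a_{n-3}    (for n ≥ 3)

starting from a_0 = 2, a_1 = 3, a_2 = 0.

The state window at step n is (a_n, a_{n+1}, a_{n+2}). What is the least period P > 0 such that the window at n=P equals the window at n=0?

n=0: window = (2, 3, 0)
n=1: window = (3, 0, 0)
n=2: window = (0, 0, 4)
n=3: window = (0, 4, 4)
n=4: window = (4, 4, 1)
n=5: window = (4, 1, 0)
n=6: window = (1, 0, 0)
n=7: window = (0, 0, 3)
n=8: window = (0, 3, 3)
n=9: window = (3, 3, 2)
n=10: window = (3, 2, 0)
n=11: window = (2, 0, 0)
n=12: window = (0, 0, 1)
n=13: window = (0, 1, 1)
n=14: window = (1, 1, 4)
n=15: window = (1, 4, 0)
n=16: window = (4, 0, 0)
n=17: window = (0, 0, 2)
n=18: window = (0, 2, 2)
n=19: window = (2, 2, 3)
n=20: window = (2, 3, 0)
window at n=20 equals window at n=0 → period = 20

20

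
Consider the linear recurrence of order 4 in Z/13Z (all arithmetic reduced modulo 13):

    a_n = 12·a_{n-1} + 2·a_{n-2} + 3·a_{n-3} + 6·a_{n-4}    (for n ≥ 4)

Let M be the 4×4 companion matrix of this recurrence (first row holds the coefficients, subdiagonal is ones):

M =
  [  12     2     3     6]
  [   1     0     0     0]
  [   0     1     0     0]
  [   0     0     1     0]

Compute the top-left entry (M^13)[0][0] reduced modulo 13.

(M^13)[0][0] is the top entry after applying M 13 times to the unit state (1, 0, 0, 0). Equivalently it is h_{16} for the auxiliary sequence (h_n) obeying the same recurrence with h_3 = 1 and h_i = 0 for 0 ≤ i < 3:
h_4 = 12·1 + 2·0 + 3·0 + 6·0 = 12
h_5 = 12·12 + 2·1 + 3·0 + 6·0 = 3
h_6 = 12·3 + 2·12 + 3·1 + 6·0 = 11
h_7 = 12·11 + 2·3 + 3·12 + 6·1 = 11
h_8 = 12·11 + 2·11 + 3·3 + 6·12 = 1
h_9 = 12·1 + 2·11 + 3·11 + 6·3 = 7
h_10 = 12·7 + 2·1 + 3·11 + 6·11 = 3
h_11 = 12·3 + 2·7 + 3·1 + 6·11 = 2
h_12 = 12·2 + 2·3 + 3·7 + 6·1 = 5
h_13 = 12·5 + 2·2 + 3·3 + 6·7 = 11
h_14 = 12·11 + 2·5 + 3·2 + 6·3 = 10
h_15 = 12·10 + 2·11 + 3·5 + 6·2 = 0
h_16 = 12·0 + 2·10 + 3·11 + 6·5 = 5

5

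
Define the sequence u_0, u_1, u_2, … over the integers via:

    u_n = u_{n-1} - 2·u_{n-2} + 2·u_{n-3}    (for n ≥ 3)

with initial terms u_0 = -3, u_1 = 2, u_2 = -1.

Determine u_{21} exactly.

4435

u_3 = 1·-1 + -2·2 + 2·-3 = -11
u_4 = 1·-11 + -2·-1 + 2·2 = -5
u_5 = 1·-5 + -2·-11 + 2·-1 = 15
u_6 = 1·15 + -2·-5 + 2·-11 = 3
u_7 = 1·3 + -2·15 + 2·-5 = -37
u_8 = 1·-37 + -2·3 + 2·15 = -13
u_9 = 1·-13 + -2·-37 + 2·3 = 67
u_10 = 1·67 + -2·-13 + 2·-37 = 19
u_11 = 1·19 + -2·67 + 2·-13 = -141
u_12 = 1·-141 + -2·19 + 2·67 = -45
u_13 = 1·-45 + -2·-141 + 2·19 = 275
u_14 = 1·275 + -2·-45 + 2·-141 = 83
u_15 = 1·83 + -2·275 + 2·-45 = -557
u_16 = 1·-557 + -2·83 + 2·275 = -173
u_17 = 1·-173 + -2·-557 + 2·83 = 1107
u_18 = 1·1107 + -2·-173 + 2·-557 = 339
u_19 = 1·339 + -2·1107 + 2·-173 = -2221
u_20 = 1·-2221 + -2·339 + 2·1107 = -685
u_21 = 1·-685 + -2·-2221 + 2·339 = 4435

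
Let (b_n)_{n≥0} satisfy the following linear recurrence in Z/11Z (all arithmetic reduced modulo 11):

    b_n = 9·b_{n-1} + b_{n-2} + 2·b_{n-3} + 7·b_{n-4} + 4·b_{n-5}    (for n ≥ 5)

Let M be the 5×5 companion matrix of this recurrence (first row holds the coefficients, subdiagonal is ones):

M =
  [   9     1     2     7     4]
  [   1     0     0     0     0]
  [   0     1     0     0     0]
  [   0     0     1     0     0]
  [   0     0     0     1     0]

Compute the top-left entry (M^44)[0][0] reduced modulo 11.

2

(M^44)[0][0] is the top entry after applying M 44 times to the unit state (1, 0, 0, 0, 0). Equivalently it is h_{48} for the auxiliary sequence (h_n) obeying the same recurrence with h_4 = 1 and h_i = 0 for 0 ≤ i < 4:
h_5 = 9·1 + 1·0 + 2·0 + 7·0 + 4·0 = 9
h_6 = 9·9 + 1·1 + 2·0 + 7·0 + 4·0 = 5
h_7 = 9·5 + 1·9 + 2·1 + 7·0 + 4·0 = 1
h_8 = 9·1 + 1·5 + 2·9 + 7·1 + 4·0 = 6
h_9 = 9·6 + 1·1 + 2·5 + 7·9 + 4·1 = 0
h_10 = 9·0 + 1·6 + 2·1 + 7·5 + 4·9 = 2
h_11 = 9·2 + 1·0 + 2·6 + 7·1 + 4·5 = 2
h_12 = 9·2 + 1·2 + 2·0 + 7·6 + 4·1 = 0
h_13 = 9·0 + 1·2 + 2·2 + 7·0 + 4·6 = 8
h_14 = 9·8 + 1·0 + 2·2 + 7·2 + 4·0 = 2
h_15 = 9·2 + 1·8 + 2·0 + 7·2 + 4·2 = 4
h_16 = 9·4 + 1·2 + 2·8 + 7·0 + 4·2 = 7
h_17 = 9·7 + 1·4 + 2·2 + 7·8 + 4·0 = 6
h_18 = 9·6 + 1·7 + 2·4 + 7·2 + 4·8 = 5
h_19 = 9·5 + 1·6 + 2·7 + 7·4 + 4·2 = 2
h_20 = 9·2 + 1·5 + 2·6 + 7·7 + 4·4 = 1
h_21 = 9·1 + 1·2 + 2·5 + 7·6 + 4·7 = 3
h_22 = 9·3 + 1·1 + 2·2 + 7·5 + 4·6 = 3
h_23 = 9·3 + 1·3 + 2·1 + 7·2 + 4·5 = 0
h_24 = 9·0 + 1·3 + 2·3 + 7·1 + 4·2 = 2
h_25 = 9·2 + 1·0 + 2·3 + 7·3 + 4·1 = 5
h_26 = 9·5 + 1·2 + 2·0 + 7·3 + 4·3 = 3
h_27 = 9·3 + 1·5 + 2·2 + 7·0 + 4·3 = 4
h_28 = 9·4 + 1·3 + 2·5 + 7·2 + 4·0 = 8
h_29 = 9·8 + 1·4 + 2·3 + 7·5 + 4·2 = 4
h_30 = 9·4 + 1·8 + 2·4 + 7·3 + 4·5 = 5
h_31 = 9·5 + 1·4 + 2·8 + 7·4 + 4·3 = 6
h_32 = 9·6 + 1·5 + 2·4 + 7·8 + 4·4 = 7
h_33 = 9·7 + 1·6 + 2·5 + 7·4 + 4·8 = 7
h_34 = 9·7 + 1·7 + 2·6 + 7·5 + 4·4 = 1
h_35 = 9·1 + 1·7 + 2·7 + 7·6 + 4·5 = 4
h_36 = 9·4 + 1·1 + 2·7 + 7·7 + 4·6 = 3
h_37 = 9·3 + 1·4 + 2·1 + 7·7 + 4·7 = 0
h_38 = 9·0 + 1·3 + 2·4 + 7·1 + 4·7 = 2
h_39 = 9·2 + 1·0 + 2·3 + 7·4 + 4·1 = 1
h_40 = 9·1 + 1·2 + 2·0 + 7·3 + 4·4 = 4
h_41 = 9·4 + 1·1 + 2·2 + 7·0 + 4·3 = 9
h_42 = 9·9 + 1·4 + 2·1 + 7·2 + 4·0 = 2
h_43 = 9·2 + 1·9 + 2·4 + 7·1 + 4·2 = 6
h_44 = 9·6 + 1·2 + 2·9 + 7·4 + 4·1 = 7
h_45 = 9·7 + 1·6 + 2·2 + 7·9 + 4·4 = 9
h_46 = 9·9 + 1·7 + 2·6 + 7·2 + 4·9 = 7
h_47 = 9·7 + 1·9 + 2·7 + 7·6 + 4·2 = 4
h_48 = 9·4 + 1·7 + 2·9 + 7·7 + 4·6 = 2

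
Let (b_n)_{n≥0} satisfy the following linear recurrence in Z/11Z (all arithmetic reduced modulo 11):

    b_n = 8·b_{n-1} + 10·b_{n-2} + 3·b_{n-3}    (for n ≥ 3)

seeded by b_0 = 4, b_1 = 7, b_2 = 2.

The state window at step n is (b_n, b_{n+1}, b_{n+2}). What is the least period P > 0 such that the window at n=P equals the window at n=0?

n=0: window = (4, 7, 2)
n=1: window = (7, 2, 10)
n=2: window = (2, 10, 0)
n=3: window = (10, 0, 7)
n=4: window = (0, 7, 9)
n=5: window = (7, 9, 10)
n=6: window = (9, 10, 4)
n=7: window = (10, 4, 5)
n=8: window = (4, 5, 0)
n=9: window = (5, 0, 7)
n=10: window = (0, 7, 5)
n=11: window = (7, 5, 0)
n=12: window = (5, 0, 5)
n=13: window = (0, 5, 0)
n=14: window = (5, 0, 6)
n=15: window = (0, 6, 8)
n=16: window = (6, 8, 3)
n=17: window = (8, 3, 1)
n=18: window = (3, 1, 7)
n=19: window = (1, 7, 9)
n=20: window = (7, 9, 2)
n=21: window = (9, 2, 6)
n=22: window = (2, 6, 7)
n=23: window = (6, 7, 1)
n=24: window = (7, 1, 8)
n=25: window = (1, 8, 7)
n=26: window = (8, 7, 7)
n=27: window = (7, 7, 7)
n=28: window = (7, 7, 4)
n=29: window = (7, 4, 2)
n=30: window = (4, 2, 0)
n=31: window = (2, 0, 10)
n=32: window = (0, 10, 9)
n=33: window = (10, 9, 7)
n=34: window = (9, 7, 0)
n=35: window = (7, 0, 9)
n=36: window = (0, 9, 5)
n=37: window = (9, 5, 9)
n=38: window = (5, 9, 6)
n=39: window = (9, 6, 10)
n=40: window = (6, 10, 2)
…
n=663: window = (2, 9, 4)
n=664: window = (9, 4, 7)
n=665: window = (4, 7, 2)
window at n=665 equals window at n=0 → period = 665

665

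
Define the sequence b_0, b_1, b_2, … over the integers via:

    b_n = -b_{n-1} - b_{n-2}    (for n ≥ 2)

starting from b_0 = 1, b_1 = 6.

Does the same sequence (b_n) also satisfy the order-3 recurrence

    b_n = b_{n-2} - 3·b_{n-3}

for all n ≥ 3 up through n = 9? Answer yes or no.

Terms b_0..b_9: 1, 6, -7, 1, 6, -7, 1, 6, -7, 1
n=3: candidate gives 3, actual b_3 = 1 ✗

no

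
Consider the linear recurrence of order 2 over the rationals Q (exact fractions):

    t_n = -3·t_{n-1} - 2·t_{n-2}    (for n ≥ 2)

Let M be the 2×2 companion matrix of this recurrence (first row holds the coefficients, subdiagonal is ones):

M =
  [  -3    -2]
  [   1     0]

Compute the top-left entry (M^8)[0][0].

(M^8)[0][0] is the top entry after applying M 8 times to the unit state (1, 0). Equivalently it is h_{9} for the auxiliary sequence (h_n) obeying the same recurrence with h_1 = 1 and h_i = 0 for 0 ≤ i < 1:
h_2 = -3·1 + -2·0 = -3
h_3 = -3·-3 + -2·1 = 7
h_4 = -3·7 + -2·-3 = -15
h_5 = -3·-15 + -2·7 = 31
h_6 = -3·31 + -2·-15 = -63
h_7 = -3·-63 + -2·31 = 127
h_8 = -3·127 + -2·-63 = -255
h_9 = -3·-255 + -2·127 = 511

511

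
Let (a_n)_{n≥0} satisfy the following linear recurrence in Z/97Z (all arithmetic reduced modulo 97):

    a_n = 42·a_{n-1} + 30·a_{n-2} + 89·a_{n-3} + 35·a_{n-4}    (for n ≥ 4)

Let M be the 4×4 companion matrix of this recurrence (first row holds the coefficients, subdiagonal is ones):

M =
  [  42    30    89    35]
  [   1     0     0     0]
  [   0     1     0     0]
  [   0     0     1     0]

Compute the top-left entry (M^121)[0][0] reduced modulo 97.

(M^121)[0][0] is the top entry after applying M 121 times to the unit state (1, 0, 0, 0). Equivalently it is h_{124} for the auxiliary sequence (h_n) obeying the same recurrence with h_3 = 1 and h_i = 0 for 0 ≤ i < 3:
h_4 = 42·1 + 30·0 + 89·0 + 35·0 = 42
h_5 = 42·42 + 30·1 + 89·0 + 35·0 = 48
h_6 = 42·48 + 30·42 + 89·1 + 35·0 = 67
h_7 = 42·67 + 30·48 + 89·42 + 35·1 = 73
h_8 = 42·73 + 30·67 + 89·48 + 35·42 = 51
h_9 = 42·51 + 30·73 + 89·67 + 35·48 = 44
Continuing the recurrence:
  h_10 = 95;  h_11 = 85;  h_12 = 93;  h_13 = 58;  h_14 = 14;  h_15 = 0
  h_16 = 10;  h_17 = 10;  h_18 = 46;  h_19 = 18;  h_20 = 78;  h_21 = 15
  h_22 = 71;  h_23 = 43;  h_24 = 47;  h_25 = 20;  h_26 = 26;  h_27 = 8
  h_28 = 79;  h_29 = 73;  h_30 = 74;  h_31 = 96;  h_32 = 91;  h_33 = 32
  h_34 = 76;  h_35 = 91;  h_36 = 10;  h_37 = 73;  h_38 = 60;  h_39 = 55
  h_40 = 93;  h_41 = 65;  h_42 = 2;  h_43 = 14;  h_44 = 85;  h_45 = 41
  h_46 = 59;  h_47 = 26;  h_48 = 77;  h_49 = 30;  h_50 = 92;  h_51 = 14
  h_52 = 80;  h_53 = 20;  h_54 = 43;  h_55 = 25;  h_56 = 33;  h_57 = 67
  h_58 = 65;  h_59 = 16;  h_60 = 40;  h_61 = 8;  h_62 = 94;  h_63 = 63
  h_64 = 12;  h_65 = 79;  h_66 = 62;  h_67 = 2;  h_68 = 83;  h_69 = 92
  h_70 = 69;  h_71 = 20;  h_72 = 35;  h_73 = 82;  h_74 = 56;  h_75 = 91
  h_76 = 57;  h_77 = 77;  h_78 = 65;  h_79 = 9;  h_80 = 21;  h_81 = 29
  h_82 = 74;  h_83 = 51;  h_84 = 15;  h_85 = 61;  h_86 = 53;  h_87 = 95
  h_88 = 88;  h_89 = 12;  h_90 = 68;  h_91 = 17;  h_92 = 15;  h_93 = 46
  h_94 = 67;  h_95 = 13;  h_96 = 94;  h_97 = 77;  h_98 = 50;  h_99 = 39
  h_100 = 89;  h_101 = 25;  h_102 = 17;  h_103 = 80;  h_104 = 92;  h_105 = 19
  h_106 = 21;  h_107 = 24;  h_108 = 50;  h_109 = 19;  h_110 = 28;  h_111 = 52
  h_112 = 63;  h_113 = 88;  h_114 = 39;  h_115 = 65;  h_116 = 66;  h_117 = 21
  h_118 = 21;  h_119 = 58;  h_120 = 67;  h_121 = 77;  h_122 = 83
h_123 = 42·83 + 30·77 + 89·67 + 35·58 = 15
h_124 = 42·15 + 30·83 + 89·77 + 35·67 = 96

96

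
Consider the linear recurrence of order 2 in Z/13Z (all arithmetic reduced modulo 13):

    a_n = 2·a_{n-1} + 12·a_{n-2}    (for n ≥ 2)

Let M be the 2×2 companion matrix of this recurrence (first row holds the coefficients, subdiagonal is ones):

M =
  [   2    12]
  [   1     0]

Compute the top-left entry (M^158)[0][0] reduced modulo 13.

(M^158)[0][0] is the top entry after applying M 158 times to the unit state (1, 0). Equivalently it is h_{159} for the auxiliary sequence (h_n) obeying the same recurrence with h_1 = 1 and h_i = 0 for 0 ≤ i < 1:
h_2 = 2·1 + 12·0 = 2
h_3 = 2·2 + 12·1 = 3
h_4 = 2·3 + 12·2 = 4
h_5 = 2·4 + 12·3 = 5
h_6 = 2·5 + 12·4 = 6
h_7 = 2·6 + 12·5 = 7
h_8 = 2·7 + 12·6 = 8
h_9 = 2·8 + 12·7 = 9
h_10 = 2·9 + 12·8 = 10
h_11 = 2·10 + 12·9 = 11
h_12 = 2·11 + 12·10 = 12
h_13 = 2·12 + 12·11 = 0
h_14 = 2·0 + 12·12 = 1
(h_13, h_14) = (0, 1) = (h_0, h_1), so the sequence has period 13.
159 ≡ 3 (mod 13), hence h_159 = h_3 = 3.

3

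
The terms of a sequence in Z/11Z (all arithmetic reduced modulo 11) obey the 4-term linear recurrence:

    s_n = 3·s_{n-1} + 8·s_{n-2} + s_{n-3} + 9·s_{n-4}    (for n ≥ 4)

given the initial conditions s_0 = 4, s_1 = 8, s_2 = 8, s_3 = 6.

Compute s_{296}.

0

s_4 = 3·6 + 8·8 + 1·8 + 9·4 = 5
s_5 = 3·5 + 8·6 + 1·8 + 9·8 = 0
s_6 = 3·0 + 8·5 + 1·6 + 9·8 = 8
s_7 = 3·8 + 8·0 + 1·5 + 9·6 = 6
s_8 = 3·6 + 8·8 + 1·0 + 9·5 = 6
s_9 = 3·6 + 8·6 + 1·8 + 9·0 = 8
Continuing the recurrence:
  s_10 = 7;  s_11 = 2;  s_12 = 3;  s_13 = 5;  s_14 = 5;  s_15 = 10
  s_16 = 3;  s_17 = 7;  s_18 = 1;  s_19 = 9;  s_20 = 3;  s_21 = 2
  s_22 = 4;  s_23 = 2;  s_24 = 1;  s_25 = 8;  s_26 = 4;  s_27 = 7
  s_28 = 4;  s_29 = 1;  s_30 = 1;  s_31 = 1;  s_32 = 4;  s_33 = 8
  s_34 = 0;  s_35 = 0;  s_36 = 0;  s_37 = 6;  s_38 = 7;  s_39 = 3
  s_40 = 5;  s_41 = 1;  s_42 = 10;  s_43 = 4;  s_44 = 6;  s_45 = 3
  s_46 = 8;  s_47 = 2;  s_48 = 6;  s_49 = 3;  s_50 = 10;  s_51 = 1
  s_52 = 8;  s_53 = 3;  s_54 = 10;  s_55 = 5;  s_56 = 5;  s_57 = 4
  s_58 = 4;  s_59 = 6;  s_60 = 0;  s_61 = 0;  s_62 = 9;  s_63 = 4
  s_64 = 7;  s_65 = 7;  s_66 = 8;  s_67 = 2;  s_68 = 8;  s_69 = 1
  s_70 = 9;  s_71 = 6;  s_72 = 9;  s_73 = 5;  s_74 = 9;  s_75 = 9
  s_76 = 9;  s_77 = 10;  s_78 = 5;  s_79 = 9;  s_80 = 4;  s_81 = 3
  s_82 = 7;  s_83 = 9;  s_84 = 1;  s_85 = 10;  s_86 = 0;  s_87 = 8
  s_88 = 10;  s_89 = 8;  s_90 = 2;  s_91 = 9;  s_92 = 9;  s_93 = 8
  s_94 = 2;  s_95 = 6;  s_96 = 2;  s_97 = 7;  s_98 = 6;  s_99 = 9
  s_100 = 1;  s_101 = 1;  s_102 = 8;  s_103 = 4;  s_104 = 9;  s_105 = 10
  s_106 = 2;  s_107 = 10;  s_108 = 5;  s_109 = 0;  s_110 = 2;  s_111 = 2
  s_112 = 1;  s_113 = 10;  s_114 = 3;  s_115 = 9;  s_116 = 4;  s_117 = 1
  s_118 = 5;  s_119 = 9;  s_120 = 5;  s_121 = 2;  s_122 = 1;  s_123 = 6
  s_124 = 7;  s_125 = 0;  s_126 = 5;  s_127 = 10;  s_128 = 1;  s_129 = 0
  s_130 = 8;  s_131 = 5;  s_132 = 0;  s_133 = 4;  s_134 = 1;  s_135 = 3
  s_136 = 10;  s_137 = 3;  s_138 = 2;  s_139 = 1;  s_140 = 2;  s_141 = 10
  s_142 = 10;  s_143 = 0;  s_144 = 9;  s_145 = 6;  s_146 = 4;  s_147 = 3
  s_148 = 7;  s_149 = 4;  s_150 = 8;  s_151 = 2;  s_152 = 5;  s_153 = 9
  s_154 = 9;  s_155 = 1;  s_156 = 8;  s_157 = 1;  s_158 = 6;  s_159 = 10
  s_160 = 8;  s_161 = 9;  s_162 = 1;  s_163 = 8;  s_164 = 3;  s_165 = 1
  s_166 = 0;  s_167 = 6;  s_168 = 2;  s_169 = 8;  s_170 = 2;  s_171 = 5
  s_172 = 2;  s_173 = 10;  s_174 = 3;  s_175 = 4;  s_176 = 9;  s_177 = 9
  s_178 = 9;  s_179 = 1;  s_180 = 0;  s_181 = 10;  s_182 = 2;  s_183 = 7
  s_184 = 3;  s_185 = 3;  s_186 = 3;  s_187 = 0;  s_188 = 10;  s_189 = 5
  s_190 = 1;  s_191 = 9;  s_192 = 9;  s_193 = 2;  s_194 = 8;  s_195 = 9
  s_196 = 9;  s_197 = 4;  s_198 = 0;  s_199 = 1;  s_200 = 0;  s_201 = 0
  s_202 = 1;  s_203 = 1;  s_204 = 0;  s_205 = 9;  s_206 = 4;  s_207 = 5
  s_208 = 1;  s_209 = 7;  s_210 = 4;  s_211 = 4;  s_212 = 5;  s_213 = 4
  s_214 = 4;  s_215 = 8;  s_216 = 6;  s_217 = 1;  s_218 = 7;  s_219 = 8
  s_220 = 3;  s_221 = 1;  s_222 = 10;  s_223 = 3;  s_224 = 7;  s_225 = 9
  s_226 = 0;  s_227 = 7;  s_228 = 5;  s_229 = 9;  s_230 = 8;  s_231 = 10
  s_232 = 5;  s_233 = 8;  s_234 = 3;  s_235 = 3;  s_236 = 9;  s_237 = 5
  s_238 = 7;  s_239 = 9;  s_240 = 4;  s_241 = 4;  s_242 = 6;  s_243 = 3
  s_244 = 9;  s_245 = 5;  s_246 = 1;  s_247 = 2;  s_248 = 1;  s_249 = 10
  s_250 = 5;  s_251 = 4;  s_252 = 5;  s_253 = 10;  s_254 = 9;  s_255 = 5
  s_256 = 10;  s_257 = 4;  s_258 = 2;  s_259 = 5;  s_260 = 4;  s_261 = 2
  s_262 = 6;  s_263 = 6;  s_264 = 5;  s_265 = 10;  s_266 = 9;  s_267 = 1
  s_268 = 9;  s_269 = 2;  s_270 = 6;  s_271 = 8;  s_272 = 1;  s_273 = 3
  s_274 = 2;  s_275 = 4;  s_276 = 7;  s_277 = 5;  s_278 = 5;  s_279 = 10
  s_280 = 6;  s_281 = 5;  s_282 = 8;  s_283 = 6;  s_284 = 9;  s_285 = 7
  s_286 = 6;  s_287 = 5;  s_288 = 8;  s_289 = 1;  s_290 = 5;  s_291 = 10
  s_292 = 0;  s_293 = 6;  s_294 = 7
s_295 = 3·7 + 8·6 + 1·0 + 9·10 = 5
s_296 = 3·5 + 8·7 + 1·6 + 9·0 = 0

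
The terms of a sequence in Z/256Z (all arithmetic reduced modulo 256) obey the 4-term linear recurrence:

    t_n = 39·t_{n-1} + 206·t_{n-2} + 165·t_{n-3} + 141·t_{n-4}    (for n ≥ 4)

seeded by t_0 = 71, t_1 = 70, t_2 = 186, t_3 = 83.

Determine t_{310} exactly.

184

t_4 = 39·83 + 206·186 + 165·70 + 141·71 = 138
t_5 = 39·138 + 206·83 + 165·186 + 141·70 = 64
t_6 = 39·64 + 206·138 + 165·83 + 141·186 = 189
t_7 = 39·189 + 206·64 + 165·138 + 141·83 = 244
t_8 = 39·244 + 206·189 + 165·64 + 141·138 = 132
t_9 = 39·132 + 206·244 + 165·189 + 141·64 = 133
Continuing the recurrence:
  t_10 = 216;  t_11 = 102;  t_12 = 199;  t_13 = 222;  t_14 = 170;  t_15 = 251
  t_16 = 186;  t_17 = 40;  t_18 = 45;  t_19 = 44;  t_20 = 36;  t_21 = 237
  t_22 = 56;  t_23 = 174;  t_24 = 39;  t_25 = 150;  t_26 = 58;  t_27 = 131
  t_28 = 202;  t_29 = 48;  t_30 = 61;  t_31 = 68;  t_32 = 164;  t_33 = 117
  t_34 = 56;  t_35 = 214;  t_36 = 103;  t_37 = 110;  t_38 = 106;  t_39 = 235
  t_40 = 186;  t_41 = 88;  t_42 = 237;  t_43 = 60;  t_44 = 4;  t_45 = 29
  t_46 = 216;  t_47 = 222;  t_48 = 135;  t_49 = 102;  t_50 = 58;  t_51 = 51
  t_52 = 138;  t_53 = 160;  t_54 = 61;  t_55 = 20;  t_56 = 68;  t_57 = 229
  t_58 = 24;  t_59 = 198;  t_60 = 135;  t_61 = 126;  t_62 = 170;  t_63 = 91
  t_64 = 58;  t_65 = 8;  t_66 = 45;  t_67 = 204;  t_68 = 100;  t_69 = 205
  t_70 = 248;  t_71 = 142;  t_72 = 103;  t_73 = 182;  t_74 = 186;  t_75 = 99
  t_76 = 202;  t_77 = 144;  t_78 = 189;  t_79 = 100;  t_80 = 100;  t_81 = 213
  t_82 = 120;  t_83 = 54;  t_84 = 39;  t_85 = 14;  t_86 = 106;  t_87 = 75
  t_88 = 58;  t_89 = 56;  t_90 = 237;  t_91 = 220;  t_92 = 68;  t_93 = 253
  t_94 = 152;  t_95 = 190;  t_96 = 199;  t_97 = 134;  t_98 = 186;  t_99 = 19
  t_100 = 138;  t_101 = 0;  t_102 = 189;  t_103 = 52;  t_104 = 4;  t_105 = 69
  t_106 = 88;  t_107 = 38;  t_108 = 71;  t_109 = 30;  t_110 = 170;  t_111 = 187
  t_112 = 186;  t_113 = 232;  t_114 = 45;  t_115 = 108;  t_116 = 164;  t_117 = 173
  t_118 = 184;  t_119 = 110;  t_120 = 167;  t_121 = 214;  t_122 = 58;  t_123 = 67
  t_124 = 202;  t_125 = 240;  t_126 = 61;  t_127 = 132;  t_128 = 36;  t_129 = 53
  t_130 = 184;  t_131 = 150;  t_132 = 231;  t_133 = 174;  t_134 = 106;  t_135 = 171
  t_136 = 186;  t_137 = 24;  t_138 = 237;  t_139 = 124;  t_140 = 132;  t_141 = 221
  t_142 = 88;  t_143 = 158;  t_144 = 7;  t_145 = 166;  t_146 = 58;  t_147 = 243
  t_148 = 138;  t_149 = 96;  t_150 = 61;  t_151 = 84;  t_152 = 196;  t_153 = 165
  t_154 = 152;  t_155 = 134;  t_156 = 7;  t_157 = 190;  t_158 = 170;  t_159 = 27
  t_160 = 58;  t_161 = 200;  t_162 = 45;  t_163 = 12;  t_164 = 228;  t_165 = 141
  t_166 = 120;  t_167 = 78;  t_168 = 231;  t_169 = 246;  t_170 = 186;  t_171 = 35
  t_172 = 202;  t_173 = 80;  t_174 = 189;  t_175 = 164;  t_176 = 228;  t_177 = 149
  t_178 = 248;  t_179 = 246;  t_180 = 167;  t_181 = 78;  t_182 = 106;  t_183 = 11
  t_184 = 58;  t_185 = 248;  t_186 = 237;  t_187 = 28;  t_188 = 196;  t_189 = 189
  t_190 = 24;  t_191 = 126;  t_192 = 71;  t_193 = 198;  t_194 = 186;  t_195 = 211
  t_196 = 138;  t_197 = 192;  t_198 = 189;  t_199 = 116;  t_200 = 132;  t_201 = 5
  t_202 = 216;  t_203 = 230;  t_204 = 199;  t_205 = 94;  t_206 = 170;  t_207 = 123
  t_208 = 186;  t_209 = 168;  t_210 = 45;  t_211 = 172;  t_212 = 36;  t_213 = 109
  t_214 = 56;  t_215 = 46;  t_216 = 39;  t_217 = 22;  t_218 = 58;  t_219 = 3
  t_220 = 202;  t_221 = 176;  t_222 = 61;  t_223 = 196;  t_224 = 164;  t_225 = 245
  t_226 = 56;  t_227 = 86;  t_228 = 103;  t_229 = 238;  t_230 = 106;  t_231 = 107
  t_232 = 186;  t_233 = 216;  t_234 = 237;  t_235 = 188;  t_236 = 4;  t_237 = 157
  t_238 = 216;  t_239 = 94;  t_240 = 135;  t_241 = 230;  t_242 = 58;  t_243 = 179
  t_244 = 138;  t_245 = 32;  t_246 = 61;  t_247 = 148;  t_248 = 68;  t_249 = 101
  t_250 = 24;  t_251 = 70;  t_252 = 135;  t_253 = 254;  t_254 = 170;  t_255 = 219
  t_256 = 58;  t_257 = 136;  t_258 = 45;  t_259 = 76;  t_260 = 100;  t_261 = 77
  t_262 = 248;  t_263 = 14;  t_264 = 103;  t_265 = 54;  t_266 = 186;  t_267 = 227
  t_268 = 202;  t_269 = 16;  t_270 = 189;  t_271 = 228;  t_272 = 100;  t_273 = 85
  t_274 = 120;  t_275 = 182;  t_276 = 39;  t_277 = 142;  t_278 = 106;  t_279 = 203
  t_280 = 58;  t_281 = 184;  t_282 = 237;  t_283 = 92;  t_284 = 68;  t_285 = 125
  t_286 = 152;  t_287 = 62;  t_288 = 199;  t_289 = 6;  t_290 = 186;  t_291 = 147
  t_292 = 138;  t_293 = 128;  t_294 = 189;  t_295 = 180;  t_296 = 4;  t_297 = 197
  t_298 = 88;  t_299 = 166;  t_300 = 71;  t_301 = 158;  t_302 = 170;  t_303 = 59
  t_304 = 186;  t_305 = 104;  t_306 = 45;  t_307 = 236;  t_308 = 164
t_309 = 39·164 + 206·236 + 165·45 + 141·104 = 45
t_310 = 39·45 + 206·164 + 165·236 + 141·45 = 184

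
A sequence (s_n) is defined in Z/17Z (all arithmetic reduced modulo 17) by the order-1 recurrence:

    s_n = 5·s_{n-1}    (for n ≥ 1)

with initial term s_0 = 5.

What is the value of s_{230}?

10

s_1 = 5·5 = 8
s_2 = 5·8 = 6
s_3 = 5·6 = 13
s_4 = 5·13 = 14
s_5 = 5·14 = 2
s_6 = 5·2 = 10
s_7 = 5·10 = 16
s_8 = 5·16 = 12
s_9 = 5·12 = 9
s_10 = 5·9 = 11
s_11 = 5·11 = 4
s_12 = 5·4 = 3
s_13 = 5·3 = 15
s_14 = 5·15 = 7
s_15 = 5·7 = 1
s_16 = 5·1 = 5
(s_16) = (5) = (s_0), so the sequence has period 16.
230 ≡ 6 (mod 16), hence s_230 = s_6 = 10.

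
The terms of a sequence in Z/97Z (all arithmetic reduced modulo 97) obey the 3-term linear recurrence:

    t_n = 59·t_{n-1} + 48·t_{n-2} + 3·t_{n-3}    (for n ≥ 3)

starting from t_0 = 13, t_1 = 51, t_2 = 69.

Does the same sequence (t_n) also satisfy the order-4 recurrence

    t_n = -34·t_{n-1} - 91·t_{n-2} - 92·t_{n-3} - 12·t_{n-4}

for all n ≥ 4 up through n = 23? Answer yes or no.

yes

Terms t_0..t_23: 13, 51, 69, 59, 59, 21, 77, 5, 77, 67, 1, 14, 8, 80, 5, 85, 63, 52, 42, 22, 75, 78, 23, 88
n=4: candidate gives 59, actual t_4 = 59 ✓
n=5: candidate gives 21, actual t_5 = 21 ✓
n=6: candidate gives 77, actual t_6 = 77 ✓
n=7: candidate gives 5, actual t_7 = 5 ✓
n=8: candidate gives 77, actual t_8 = 77 ✓
n=9: candidate gives 67, actual t_9 = 67 ✓
n=10: candidate gives 1, actual t_10 = 1 ✓
n=11: candidate gives 14, actual t_11 = 14 ✓
n=12: candidate gives 8, actual t_12 = 8 ✓
n=13: candidate gives 80, actual t_13 = 80 ✓
n=14: candidate gives 5, actual t_14 = 5 ✓
n=15: candidate gives 85, actual t_15 = 85 ✓
n=16: candidate gives 63, actual t_16 = 63 ✓
n=17: candidate gives 52, actual t_17 = 52 ✓
n=18: candidate gives 42, actual t_18 = 42 ✓
n=19: candidate gives 22, actual t_19 = 22 ✓
n=20: candidate gives 75, actual t_20 = 75 ✓
n=21: candidate gives 78, actual t_21 = 78 ✓
n=22: candidate gives 23, actual t_22 = 23 ✓
n=23: candidate gives 88, actual t_23 = 88 ✓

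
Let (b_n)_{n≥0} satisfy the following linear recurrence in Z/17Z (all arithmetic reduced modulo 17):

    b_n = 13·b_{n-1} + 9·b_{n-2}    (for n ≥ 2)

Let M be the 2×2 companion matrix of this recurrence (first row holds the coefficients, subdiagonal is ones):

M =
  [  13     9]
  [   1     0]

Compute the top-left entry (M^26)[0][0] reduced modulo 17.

9

(M^26)[0][0] is the top entry after applying M 26 times to the unit state (1, 0). Equivalently it is h_{27} for the auxiliary sequence (h_n) obeying the same recurrence with h_1 = 1 and h_i = 0 for 0 ≤ i < 1:
h_2 = 13·1 + 9·0 = 13
h_3 = 13·13 + 9·1 = 8
h_4 = 13·8 + 9·13 = 0
h_5 = 13·0 + 9·8 = 4
h_6 = 13·4 + 9·0 = 1
h_7 = 13·1 + 9·4 = 15
h_8 = 13·15 + 9·1 = 0
h_9 = 13·0 + 9·15 = 16
h_10 = 13·16 + 9·0 = 4
h_11 = 13·4 + 9·16 = 9
h_12 = 13·9 + 9·4 = 0
h_13 = 13·0 + 9·9 = 13
h_14 = 13·13 + 9·0 = 16
h_15 = 13·16 + 9·13 = 2
h_16 = 13·2 + 9·16 = 0
h_17 = 13·0 + 9·2 = 1
h_18 = 13·1 + 9·0 = 13
h_19 = 13·13 + 9·1 = 8
h_20 = 13·8 + 9·13 = 0
h_21 = 13·0 + 9·8 = 4
h_22 = 13·4 + 9·0 = 1
h_23 = 13·1 + 9·4 = 15
h_24 = 13·15 + 9·1 = 0
h_25 = 13·0 + 9·15 = 16
h_26 = 13·16 + 9·0 = 4
h_27 = 13·4 + 9·16 = 9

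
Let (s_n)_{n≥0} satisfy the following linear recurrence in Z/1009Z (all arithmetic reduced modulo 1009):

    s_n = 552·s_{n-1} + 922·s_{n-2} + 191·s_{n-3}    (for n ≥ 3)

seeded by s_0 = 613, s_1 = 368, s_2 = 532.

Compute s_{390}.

s_3 = 552·532 + 922·368 + 191·613 = 356
s_4 = 552·356 + 922·532 + 191·368 = 554
s_5 = 552·554 + 922·356 + 191·532 = 91
s_6 = 552·91 + 922·554 + 191·356 = 409
s_7 = 552·409 + 922·91 + 191·554 = 785
s_8 = 552·785 + 922·409 + 191·91 = 419
Continuing the recurrence:
  s_9 = 970;  s_10 = 135;  s_11 = 538;  s_12 = 307;  s_13 = 120;  s_14 = 20
  s_15 = 715;  s_16 = 152;  s_17 = 294;  s_18 = 82;  s_19 = 286;  s_20 = 47
  s_21 = 580;  s_22 = 394;  s_23 = 439;  s_24 = 995;  s_25 = 72;  s_26 = 704
  s_27 = 286;  s_28 = 395;  s_29 = 706;  s_30 = 319;  s_31 = 419;  s_32 = 366
  s_33 = 492;  s_34 = 927;  s_35 = 0;  s_36 = 206;  s_37 = 177;  s_38 = 71
  s_39 = 581;  s_40 = 237;  s_41 = 1;  s_42 = 94;  s_43 = 204;  s_44 = 694
  s_45 = 883;  s_46 = 853;  s_47 = 900;  s_48 = 977;  s_49 = 365;  s_50 = 816
  s_51 = 893;  s_52 = 276;  s_53 = 465;  s_54 = 640;  s_55 = 283;  s_56 = 668
  s_57 = 197;  s_58 = 754;  s_59 = 968;  s_60 = 856;  s_61 = 567;  s_62 = 629
  s_63 = 262;  s_64 = 434;  s_65 = 916;  s_66 = 299;  s_67 = 756;  s_68 = 206
  s_69 = 113;  s_70 = 167;  s_71 = 619;  s_72 = 637;  s_73 = 734;  s_74 = 811
  s_75 = 981;  s_76 = 704;  s_77 = 76;  s_78 = 581;  s_79 = 568;  s_80 = 30
  s_81 = 422;  s_82 = 807;  s_83 = 790;  s_84 = 495;  s_85 = 452;  s_86 = 143
  s_87 = 969;  s_88 = 352;  s_89 = 90;  s_90 = 317;  s_91 = 298;  s_92 = 739
  s_93 = 607;  s_94 = 773;  s_95 = 446;  s_96 = 250;  s_97 = 645;  s_98 = 741
  s_99 = 94;  s_100 = 635;  s_101 = 562;  s_102 = 503;  s_103 = 933;  s_104 = 440
  s_105 = 487;  s_106 = 102;  s_107 = 102;  s_108 = 196;  s_109 = 747;  s_110 = 75
  s_111 = 730;  s_112 = 306;  s_113 = 665;  s_114 = 613;  s_115 = 952;  s_116 = 851
  s_117 = 520;  s_118 = 316;  s_119 = 132;  s_120 = 405;  s_121 = 2;  s_122 = 162
  s_123 = 120;  s_124 = 60;  s_125 = 145;  s_126 = 876;  s_127 = 95;  s_128 = 896
  s_129 = 820;  s_130 = 332;  s_131 = 540;  s_132 = 18;  s_133 = 134;  s_134 = 985
  s_135 = 730;  s_136 = 808;  s_137 = 556;  s_138 = 698;  s_139 = 878;  s_140 = 401
  s_141 = 809;  s_142 = 213;  s_143 = 686;  s_144 = 70;  s_145 = 470;  s_146 = 956
  s_147 = 737;  s_148 = 741;  s_149 = 811;  s_150 = 301;  s_151 = 11;  s_152 = 589
  s_153 = 260;  s_154 = 541;  s_155 = 46;  s_156 = 742;  s_157 = 377;  s_158 = 986
  s_159 = 372;  s_160 = 868;  s_161 = 437;  s_162 = 654;  s_163 = 421;  s_164 = 657
  s_165 = 937;  s_166 = 661;  s_167 = 195;  s_168 = 57;  s_169 = 499;  s_170 = 998
  s_171 = 753;  s_172 = 359;  s_173 = 395;  s_174 = 687;  s_175 = 747;  s_176 = 204
  s_177 = 243;  s_178 = 761;  s_179 = 998;  s_180 = 368;  s_181 = 330;  s_182 = 729
  s_183 = 26;  s_184 = 842;  s_185 = 397;  s_186 = 515;  s_187 = 909;  s_188 = 38
  s_189 = 907;  s_190 = 1001;  s_191 = 617;  s_192 = 936;  s_193 = 352;  s_194 = 667
  s_195 = 737;  s_196 = 319;  s_197 = 233;  s_198 = 479;  s_199 = 348;  s_200 = 189
  s_201 = 65;  s_202 = 140;  s_203 = 770;  s_204 = 486;  s_205 = 997;  s_206 = 291
  s_207 = 234;  s_208 = 659;  s_209 = 436;  s_210 = 1008;  s_211 = 611;  s_212 = 891
  s_213 = 578;  s_214 = 45;  s_215 = 448;  s_216 = 629;  s_217 = 1;  s_218 = 118
  s_219 = 541;  s_220 = 992;  s_221 = 393;  s_222 = 884;  s_223 = 516;  s_224 = 467
  s_225 = 334;  s_226 = 135;  s_227 = 462;  s_228 = 337;  s_229 = 85;  s_230 = 907
  s_231 = 668;  s_232 = 335;  s_233 = 368;  s_234 = 897;  s_235 = 415;  s_236 = 358
  s_237 = 877;  s_238 = 480;  s_239 = 753;  s_240 = 579;  s_241 = 699;  s_242 = 23
  s_243 = 923;  s_244 = 289;  s_245 = 882;  s_246 = 326;  s_247 = 4;  s_248 = 39
  s_249 = 708;  s_250 = 731;  s_251 = 251;  s_252 = 311;  s_253 = 882;  s_254 = 221
  s_255 = 732;  s_256 = 367;  s_257 = 500;  s_258 = 463;  s_259 = 662;  s_260 = 899
  s_261 = 389;  s_262 = 617;  s_263 = 184;  s_264 = 99;  s_265 = 92;  s_266 = 631
  s_267 = 13;  s_268 = 121;  s_269 = 526;  s_270 = 797;  s_271 = 576;  s_272 = 974
  s_273 = 57;  s_274 = 238;  s_275 = 670;  s_276 = 817;  s_277 = 246;  s_278 = 973
  s_279 = 756;  s_280 = 263;  s_281 = 889;  s_282 = 789;  s_283 = 782;  s_284 = 68
  s_285 = 130;  s_286 = 289;  s_287 = 775;  s_288 = 680;  s_289 = 903;  s_290 = 83
  s_291 = 271;  s_292 = 36;  s_293 = 40;  s_294 = 79;  s_295 = 590;  s_296 = 540
  s_297 = 508;  s_298 = 39;  s_299 = 761;  s_300 = 126;  s_301 = 704;  s_302 = 335
  s_303 = 424;  s_304 = 343;  s_305 = 507;  s_306 = 55;  s_307 = 305;  s_308 = 90
  s_309 = 353;  s_310 = 94;  s_311 = 25;  s_312 = 397;  s_313 = 835;  s_314 = 313
  s_315 = 392;  s_316 = 533;  s_317 = 42;  s_318 = 226;  s_319 = 921;  s_320 = 324
  s_321 = 627;  s_322 = 426;  s_323 = 327;  s_324 = 859;  s_325 = 387;  s_326 = 557
  s_327 = 967;  s_328 = 256;  s_329 = 112;  s_330 = 251;  s_331 = 120;  s_332 = 210
  s_333 = 53;  s_334 = 609;  s_335 = 355;  s_336 = 741;  s_337 = 56;  s_338 = 953
  s_339 = 811;  s_340 = 109;  s_341 = 104;  s_342 = 17;  s_343 = 975;  s_344 = 626
  s_345 = 625;  s_346 = 515;  s_347 = 357;  s_348 = 213;  s_349 = 235;  s_350 = 783
  s_351 = 422;  s_352 = 845;  s_353 = 113;  s_354 = 851;  s_355 = 781;  s_356 = 283
  s_357 = 578;  s_358 = 655;  s_359 = 69;  s_360 = 691;  s_361 = 70;  s_362 = 783
  s_363 = 130;  s_364 = 865;  s_365 = 233;  s_366 = 498;  s_367 = 96;  s_368 = 692
  s_369 = 574;  s_370 = 532;  s_371 = 550;  s_372 = 683;  s_373 = 944;  s_374 = 668
  s_375 = 344;  s_376 = 295;  s_377 = 178;  s_378 = 62;  s_379 = 417;  s_380 = 484
  s_381 = 571;  s_382 = 590;  s_383 = 162;  s_384 = 850;  s_385 = 738;  s_386 = 119
  s_387 = 374;  s_388 = 47
s_389 = 552·47 + 922·374 + 191·119 = 1000
s_390 = 552·1000 + 922·47 + 191·374 = 828

828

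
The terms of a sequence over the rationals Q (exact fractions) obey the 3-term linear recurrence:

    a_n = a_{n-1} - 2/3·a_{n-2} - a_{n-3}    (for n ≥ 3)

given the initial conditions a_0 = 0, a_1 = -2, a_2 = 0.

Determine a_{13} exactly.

-4178/729

a_3 = 1·0 + -2/3·-2 + -1·0 = 4/3
a_4 = 1·4/3 + -2/3·0 + -1·-2 = 10/3
a_5 = 1·10/3 + -2/3·4/3 + -1·0 = 22/9
a_6 = 1·22/9 + -2/3·10/3 + -1·4/3 = -10/9
a_7 = 1·-10/9 + -2/3·22/9 + -1·10/3 = -164/27
a_8 = 1·-164/27 + -2/3·-10/9 + -1·22/9 = -70/9
a_9 = 1·-70/9 + -2/3·-164/27 + -1·-10/9 = -212/81
a_10 = 1·-212/81 + -2/3·-70/9 + -1·-164/27 = 700/81
a_11 = 1·700/81 + -2/3·-212/81 + -1·-70/9 = 4414/243
a_12 = 1·4414/243 + -2/3·700/81 + -1·-212/81 = 3650/243
a_13 = 1·3650/243 + -2/3·4414/243 + -1·700/81 = -4178/729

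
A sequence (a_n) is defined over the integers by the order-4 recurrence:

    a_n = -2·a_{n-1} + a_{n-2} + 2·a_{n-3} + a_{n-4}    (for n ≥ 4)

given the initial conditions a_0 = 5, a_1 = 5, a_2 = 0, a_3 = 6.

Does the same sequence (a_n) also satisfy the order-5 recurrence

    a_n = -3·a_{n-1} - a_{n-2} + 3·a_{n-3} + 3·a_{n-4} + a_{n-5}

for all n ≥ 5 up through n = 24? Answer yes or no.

Terms a_0..a_24: 5, 5, 0, 6, 3, 5, 5, 7, 4, 14, -5, 39, -51, 145, -268, 618, -1265, 2757, -5811, 12467, -26496, 56594, -120561, 257191, -548251
n=5: candidate gives 5, actual a_5 = 5 ✓
n=6: candidate gives 5, actual a_6 = 5 ✓
n=7: candidate gives 7, actual a_7 = 7 ✓
n=8: candidate gives 4, actual a_8 = 4 ✓
n=9: candidate gives 14, actual a_9 = 14 ✓
n=10: candidate gives -5, actual a_10 = -5 ✓
n=11: candidate gives 39, actual a_11 = 39 ✓
n=12: candidate gives -51, actual a_12 = -51 ✓
n=13: candidate gives 145, actual a_13 = 145 ✓
n=14: candidate gives -268, actual a_14 = -268 ✓
n=15: candidate gives 618, actual a_15 = 618 ✓
n=16: candidate gives -1265, actual a_16 = -1265 ✓
n=17: candidate gives 2757, actual a_17 = 2757 ✓
n=18: candidate gives -5811, actual a_18 = -5811 ✓
n=19: candidate gives 12467, actual a_19 = 12467 ✓
n=20: candidate gives -26496, actual a_20 = -26496 ✓
n=21: candidate gives 56594, actual a_21 = 56594 ✓
n=22: candidate gives -120561, actual a_22 = -120561 ✓
n=23: candidate gives 257191, actual a_23 = 257191 ✓
n=24: candidate gives -548251, actual a_24 = -548251 ✓

yes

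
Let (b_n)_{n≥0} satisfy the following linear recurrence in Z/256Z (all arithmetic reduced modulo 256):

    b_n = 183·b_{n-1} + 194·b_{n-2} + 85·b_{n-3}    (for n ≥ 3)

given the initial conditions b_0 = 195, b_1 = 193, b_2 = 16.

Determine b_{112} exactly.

b_3 = 183·16 + 194·193 + 85·195 = 113
b_4 = 183·113 + 194·16 + 85·193 = 252
b_5 = 183·252 + 194·113 + 85·16 = 22
b_6 = 183·22 + 194·252 + 85·113 = 55
b_7 = 183·55 + 194·22 + 85·252 = 169
b_8 = 183·169 + 194·55 + 85·22 = 203
b_9 = 183·203 + 194·169 + 85·55 = 114
b_10 = 183·114 + 194·203 + 85·169 = 113
b_11 = 183·113 + 194·114 + 85·203 = 146
b_12 = 183·146 + 194·113 + 85·114 = 218
b_13 = 183·218 + 194·146 + 85·113 = 255
b_14 = 183·255 + 194·218 + 85·146 = 247
b_15 = 183·247 + 194·255 + 85·218 = 49
b_16 = 183·49 + 194·247 + 85·255 = 224
b_17 = 183·224 + 194·49 + 85·247 = 69
b_18 = 183·69 + 194·224 + 85·49 = 88
b_19 = 183·88 + 194·69 + 85·224 = 146
b_20 = 183·146 + 194·88 + 85·69 = 247
b_21 = 183·247 + 194·146 + 85·88 = 109
b_22 = 183·109 + 194·247 + 85·146 = 147
b_23 = 183·147 + 194·109 + 85·247 = 178
b_24 = 183·178 + 194·147 + 85·109 = 213
b_25 = 183·213 + 194·178 + 85·147 = 246
b_26 = 183·246 + 194·213 + 85·178 = 94
b_27 = 183·94 + 194·246 + 85·213 = 87
b_28 = 183·87 + 194·94 + 85·246 = 27
b_29 = 183·27 + 194·87 + 85·94 = 113
b_30 = 183·113 + 194·27 + 85·87 = 32
b_31 = 183·32 + 194·113 + 85·27 = 121
b_32 = 183·121 + 194·32 + 85·113 = 68
b_33 = 183·68 + 194·121 + 85·32 = 238
b_34 = 183·238 + 194·68 + 85·121 = 215
b_35 = 183·215 + 194·238 + 85·68 = 161
b_36 = 183·161 + 194·215 + 85·238 = 11
b_37 = 183·11 + 194·161 + 85·215 = 66
b_38 = 183·66 + 194·11 + 85·161 = 249
b_39 = 183·249 + 194·66 + 85·11 = 170
b_40 = 183·170 + 194·249 + 85·66 = 34
b_41 = 183·34 + 194·170 + 85·249 = 207
b_42 = 183·207 + 194·34 + 85·170 = 47
b_43 = 183·47 + 194·207 + 85·34 = 193
b_44 = 183·193 + 194·47 + 85·207 = 80
b_45 = 183·80 + 194·193 + 85·47 = 13
b_46 = 183·13 + 194·80 + 85·193 = 0
b_47 = 183·0 + 194·13 + 85·80 = 106
b_48 = 183·106 + 194·0 + 85·13 = 23
b_49 = 183·23 + 194·106 + 85·0 = 197
b_50 = 183·197 + 194·23 + 85·106 = 115
b_51 = 183·115 + 194·197 + 85·23 = 34
b_52 = 183·34 + 194·115 + 85·197 = 221
b_53 = 183·221 + 194·34 + 85·115 = 238
b_54 = 183·238 + 194·221 + 85·34 = 230
b_55 = 183·230 + 194·238 + 85·221 = 39
b_56 = 183·39 + 194·230 + 85·238 = 51
b_57 = 183·51 + 194·39 + 85·230 = 97
b_58 = 183·97 + 194·51 + 85·39 = 240
b_59 = 183·240 + 194·97 + 85·51 = 1
b_60 = 183·1 + 194·240 + 85·97 = 204
b_61 = 183·204 + 194·1 + 85·240 = 70
b_62 = 183·70 + 194·204 + 85·1 = 247
b_63 = 183·247 + 194·70 + 85·204 = 89
b_64 = 183·89 + 194·247 + 85·70 = 11
b_65 = 183·11 + 194·89 + 85·247 = 82
b_66 = 183·82 + 194·11 + 85·89 = 129
b_67 = 183·129 + 194·82 + 85·11 = 2
b_68 = 183·2 + 194·129 + 85·82 = 106
b_69 = 183·106 + 194·2 + 85·129 = 31
b_70 = 183·31 + 194·106 + 85·2 = 39
b_71 = 183·39 + 194·31 + 85·106 = 145
b_72 = 183·145 + 194·39 + 85·31 = 128
b_73 = 183·128 + 194·145 + 85·39 = 85
b_74 = 183·85 + 194·128 + 85·145 = 232
b_75 = 183·232 + 194·85 + 85·128 = 194
b_76 = 183·194 + 194·232 + 85·85 = 183
b_77 = 183·183 + 194·194 + 85·232 = 221
b_78 = 183·221 + 194·183 + 85·194 = 19
b_79 = 183·19 + 194·221 + 85·183 = 210
b_80 = 183·210 + 194·19 + 85·221 = 229
b_81 = 183·229 + 194·210 + 85·19 = 38
b_82 = 183·38 + 194·229 + 85·210 = 110
b_83 = 183·110 + 194·38 + 85·229 = 119
b_84 = 183·119 + 194·110 + 85·38 = 11
b_85 = 183·11 + 194·119 + 85·110 = 145
b_86 = 183·145 + 194·11 + 85·119 = 128
b_87 = 183·128 + 194·145 + 85·11 = 9
b_88 = 183·9 + 194·128 + 85·145 = 148
b_89 = 183·148 + 194·9 + 85·128 = 30
b_90 = 183·30 + 194·148 + 85·9 = 151
b_91 = 183·151 + 194·30 + 85·148 = 209
b_92 = 183·209 + 194·151 + 85·30 = 203
b_93 = 183·203 + 194·209 + 85·151 = 162
b_94 = 183·162 + 194·203 + 85·209 = 9
b_95 = 183·9 + 194·162 + 85·203 = 154
b_96 = 183·154 + 194·9 + 85·162 = 178
b_97 = 183·178 + 194·154 + 85·9 = 239
b_98 = 183·239 + 194·178 + 85·154 = 223
b_99 = 183·223 + 194·239 + 85·178 = 161
b_100 = 183·161 + 194·223 + 85·239 = 112
b_101 = 183·112 + 194·161 + 85·223 = 29
b_102 = 183·29 + 194·112 + 85·161 = 16
b_103 = 183·16 + 194·29 + 85·112 = 154
b_104 = 183·154 + 194·16 + 85·29 = 215
b_105 = 183·215 + 194·154 + 85·16 = 181
b_106 = 183·181 + 194·215 + 85·154 = 115
b_107 = 183·115 + 194·181 + 85·215 = 194
b_108 = 183·194 + 194·115 + 85·181 = 237
b_109 = 183·237 + 194·194 + 85·115 = 158
b_110 = 183·158 + 194·237 + 85·194 = 246
b_111 = 183·246 + 194·158 + 85·237 = 71
b_112 = 183·71 + 194·246 + 85·158 = 163

163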